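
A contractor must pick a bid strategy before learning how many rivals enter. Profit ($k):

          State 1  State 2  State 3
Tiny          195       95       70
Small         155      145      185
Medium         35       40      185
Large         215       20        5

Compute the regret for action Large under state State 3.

180

Best payoff under State 3 is 185.
Regret = 185 − 5 = 180.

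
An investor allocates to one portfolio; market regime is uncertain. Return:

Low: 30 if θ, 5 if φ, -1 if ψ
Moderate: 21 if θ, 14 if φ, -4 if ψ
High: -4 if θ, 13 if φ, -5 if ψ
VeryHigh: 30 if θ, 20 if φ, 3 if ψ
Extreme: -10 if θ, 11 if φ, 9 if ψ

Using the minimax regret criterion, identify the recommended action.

Column bests: θ=30, φ=20, ψ=9.
Low regrets: 0, 15, 10 → max 15
Moderate regrets: 9, 6, 13 → max 13
High regrets: 34, 7, 14 → max 34
VeryHigh regrets: 0, 0, 6 → max 6
Extreme regrets: 40, 9, 0 → max 40
Smallest max regret = 6 → VeryHigh.

VeryHigh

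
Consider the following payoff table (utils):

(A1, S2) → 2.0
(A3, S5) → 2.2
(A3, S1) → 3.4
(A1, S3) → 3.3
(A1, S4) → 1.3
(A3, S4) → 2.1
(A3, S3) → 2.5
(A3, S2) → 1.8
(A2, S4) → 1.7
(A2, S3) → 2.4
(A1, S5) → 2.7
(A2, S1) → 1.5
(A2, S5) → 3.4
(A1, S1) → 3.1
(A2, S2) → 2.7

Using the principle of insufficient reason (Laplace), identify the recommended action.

A1

Row averages: A1=2.48, A2=2.34, A3=2.4
Highest average = 2.48 → A1.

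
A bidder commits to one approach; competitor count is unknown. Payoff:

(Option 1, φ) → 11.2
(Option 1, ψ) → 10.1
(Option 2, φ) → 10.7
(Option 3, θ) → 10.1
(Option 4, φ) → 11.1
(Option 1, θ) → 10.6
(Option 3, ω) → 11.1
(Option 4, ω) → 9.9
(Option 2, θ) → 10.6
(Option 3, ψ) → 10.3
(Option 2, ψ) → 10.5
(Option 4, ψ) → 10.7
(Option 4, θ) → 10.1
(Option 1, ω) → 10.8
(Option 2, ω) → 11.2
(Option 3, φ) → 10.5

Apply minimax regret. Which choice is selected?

Column bests: θ=10.6, φ=11.2, ψ=10.7, ω=11.2.
Option 1 regrets: 0.0, 0.0, 0.6, 0.4 → max 0.6
Option 2 regrets: 0.0, 0.5, 0.2, 0.0 → max 0.5
Option 3 regrets: 0.5, 0.7, 0.4, 0.1 → max 0.7
Option 4 regrets: 0.5, 0.1, 0.0, 1.3 → max 1.3
Smallest max regret = 0.5 → Option 2.

Option 2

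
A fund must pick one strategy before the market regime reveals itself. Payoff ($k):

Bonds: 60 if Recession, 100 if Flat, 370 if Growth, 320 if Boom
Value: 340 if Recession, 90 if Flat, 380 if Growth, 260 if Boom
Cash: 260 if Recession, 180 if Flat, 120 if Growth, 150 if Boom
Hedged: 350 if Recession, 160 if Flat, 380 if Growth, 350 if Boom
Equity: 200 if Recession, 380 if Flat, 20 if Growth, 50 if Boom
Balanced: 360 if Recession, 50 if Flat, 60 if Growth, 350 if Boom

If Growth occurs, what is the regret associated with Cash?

Best payoff under Growth is 380.
Regret = 380 − 120 = 260.

260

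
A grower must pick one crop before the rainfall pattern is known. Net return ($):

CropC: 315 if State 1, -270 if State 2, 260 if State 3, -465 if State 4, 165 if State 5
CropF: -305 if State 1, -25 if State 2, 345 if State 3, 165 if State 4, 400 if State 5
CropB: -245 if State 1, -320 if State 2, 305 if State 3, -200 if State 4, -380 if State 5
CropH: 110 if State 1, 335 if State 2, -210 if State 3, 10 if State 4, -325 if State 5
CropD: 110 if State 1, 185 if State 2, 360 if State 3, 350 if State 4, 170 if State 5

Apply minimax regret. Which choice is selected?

CropD

Column bests: State 1=315, State 2=335, State 3=360, State 4=350, State 5=400.
CropC regrets: 0, 605, 100, 815, 235 → max 815
CropF regrets: 620, 360, 15, 185, 0 → max 620
CropB regrets: 560, 655, 55, 550, 780 → max 780
CropH regrets: 205, 0, 570, 340, 725 → max 725
CropD regrets: 205, 150, 0, 0, 230 → max 230
Smallest max regret = 230 → CropD.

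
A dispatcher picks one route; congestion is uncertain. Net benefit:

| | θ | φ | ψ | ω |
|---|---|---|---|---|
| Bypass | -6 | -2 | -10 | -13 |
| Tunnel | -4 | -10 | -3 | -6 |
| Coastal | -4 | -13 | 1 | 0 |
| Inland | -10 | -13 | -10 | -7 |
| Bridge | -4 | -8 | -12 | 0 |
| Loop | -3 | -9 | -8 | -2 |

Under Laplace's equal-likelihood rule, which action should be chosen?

Coastal

Row averages: Bypass=-7.75, Tunnel=-5.75, Coastal=-4, Inland=-10, Bridge=-6, Loop=-5.5
Highest average = -4 → Coastal.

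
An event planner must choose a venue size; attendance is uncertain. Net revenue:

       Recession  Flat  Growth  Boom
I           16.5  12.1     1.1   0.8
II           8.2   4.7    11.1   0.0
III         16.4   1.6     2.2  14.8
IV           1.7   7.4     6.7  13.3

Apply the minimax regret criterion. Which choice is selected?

III

Column bests: Recession=16.5, Flat=12.1, Growth=11.1, Boom=14.8.
I regrets: 0.0, 0.0, 10.0, 14.0 → max 14.0
II regrets: 8.3, 7.4, 0.0, 14.8 → max 14.8
III regrets: 0.1, 10.5, 8.9, 0.0 → max 10.5
IV regrets: 14.8, 4.7, 4.4, 1.5 → max 14.8
Smallest max regret = 10.5 → III.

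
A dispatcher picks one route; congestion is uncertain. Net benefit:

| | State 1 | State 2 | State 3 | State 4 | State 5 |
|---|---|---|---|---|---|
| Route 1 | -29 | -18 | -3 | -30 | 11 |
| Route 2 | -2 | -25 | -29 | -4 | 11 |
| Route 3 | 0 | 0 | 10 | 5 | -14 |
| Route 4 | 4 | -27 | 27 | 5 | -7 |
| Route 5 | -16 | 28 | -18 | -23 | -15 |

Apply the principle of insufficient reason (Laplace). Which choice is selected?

Route 4

Row averages: Route 1=-13.8, Route 2=-9.8, Route 3=0.2, Route 4=0.4, Route 5=-8.8
Highest average = 0.4 → Route 4.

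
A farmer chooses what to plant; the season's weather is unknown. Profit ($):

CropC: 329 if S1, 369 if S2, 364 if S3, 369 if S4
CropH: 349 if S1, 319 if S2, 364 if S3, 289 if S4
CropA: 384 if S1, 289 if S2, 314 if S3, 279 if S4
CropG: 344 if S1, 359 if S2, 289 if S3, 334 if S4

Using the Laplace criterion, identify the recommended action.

CropC

Row averages: CropC=357.75, CropH=330.25, CropA=316.5, CropG=331.5
Highest average = 357.75 → CropC.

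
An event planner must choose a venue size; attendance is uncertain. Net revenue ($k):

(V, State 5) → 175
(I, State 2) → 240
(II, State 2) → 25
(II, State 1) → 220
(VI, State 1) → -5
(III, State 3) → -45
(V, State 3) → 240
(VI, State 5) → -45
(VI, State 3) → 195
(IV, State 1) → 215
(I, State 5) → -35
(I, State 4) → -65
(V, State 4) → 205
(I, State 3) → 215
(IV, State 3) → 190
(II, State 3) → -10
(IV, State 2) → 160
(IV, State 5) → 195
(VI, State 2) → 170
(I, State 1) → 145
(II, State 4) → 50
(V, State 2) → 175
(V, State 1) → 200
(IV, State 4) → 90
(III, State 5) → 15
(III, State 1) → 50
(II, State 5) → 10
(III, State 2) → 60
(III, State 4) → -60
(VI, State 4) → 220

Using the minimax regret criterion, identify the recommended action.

Column bests: State 1=220, State 2=240, State 3=240, State 4=220, State 5=195.
I regrets: 75, 0, 25, 285, 230 → max 285
II regrets: 0, 215, 250, 170, 185 → max 250
III regrets: 170, 180, 285, 280, 180 → max 285
IV regrets: 5, 80, 50, 130, 0 → max 130
V regrets: 20, 65, 0, 15, 20 → max 65
VI regrets: 225, 70, 45, 0, 240 → max 240
Smallest max regret = 65 → V.

V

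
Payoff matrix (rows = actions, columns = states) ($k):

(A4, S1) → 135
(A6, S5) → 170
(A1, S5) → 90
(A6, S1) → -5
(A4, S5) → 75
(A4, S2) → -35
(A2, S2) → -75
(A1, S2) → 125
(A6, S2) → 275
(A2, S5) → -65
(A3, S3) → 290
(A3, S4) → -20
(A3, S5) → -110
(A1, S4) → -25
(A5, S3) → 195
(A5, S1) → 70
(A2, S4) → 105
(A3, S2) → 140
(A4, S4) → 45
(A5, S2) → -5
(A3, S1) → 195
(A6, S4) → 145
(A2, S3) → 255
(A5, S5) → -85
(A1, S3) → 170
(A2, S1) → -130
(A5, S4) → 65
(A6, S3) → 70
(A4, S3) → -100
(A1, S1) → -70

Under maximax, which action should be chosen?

A3

Row maxima: A1=170, A2=255, A3=290, A4=135, A5=195, A6=275
Best best-case = 290 → A3.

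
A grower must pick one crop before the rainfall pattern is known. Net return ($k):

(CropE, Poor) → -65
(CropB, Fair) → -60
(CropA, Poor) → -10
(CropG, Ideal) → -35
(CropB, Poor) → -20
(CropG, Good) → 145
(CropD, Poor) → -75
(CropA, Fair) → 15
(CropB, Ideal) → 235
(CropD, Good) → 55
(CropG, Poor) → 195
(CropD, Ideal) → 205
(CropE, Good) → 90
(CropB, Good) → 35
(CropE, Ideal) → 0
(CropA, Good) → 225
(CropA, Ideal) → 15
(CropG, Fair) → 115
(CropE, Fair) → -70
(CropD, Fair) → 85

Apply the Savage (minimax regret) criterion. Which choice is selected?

Column bests: Poor=195, Fair=115, Good=225, Ideal=235.
CropB regrets: 215, 175, 190, 0 → max 215
CropG regrets: 0, 0, 80, 270 → max 270
CropE regrets: 260, 185, 135, 235 → max 260
CropA regrets: 205, 100, 0, 220 → max 220
CropD regrets: 270, 30, 170, 30 → max 270
Smallest max regret = 215 → CropB.

CropB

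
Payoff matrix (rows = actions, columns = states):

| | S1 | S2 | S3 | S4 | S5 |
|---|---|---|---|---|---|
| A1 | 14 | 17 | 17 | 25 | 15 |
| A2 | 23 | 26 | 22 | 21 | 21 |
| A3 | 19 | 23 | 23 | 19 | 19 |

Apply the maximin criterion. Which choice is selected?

A2

Row minima: A1=14, A2=21, A3=19
Best worst-case = 21 → A2.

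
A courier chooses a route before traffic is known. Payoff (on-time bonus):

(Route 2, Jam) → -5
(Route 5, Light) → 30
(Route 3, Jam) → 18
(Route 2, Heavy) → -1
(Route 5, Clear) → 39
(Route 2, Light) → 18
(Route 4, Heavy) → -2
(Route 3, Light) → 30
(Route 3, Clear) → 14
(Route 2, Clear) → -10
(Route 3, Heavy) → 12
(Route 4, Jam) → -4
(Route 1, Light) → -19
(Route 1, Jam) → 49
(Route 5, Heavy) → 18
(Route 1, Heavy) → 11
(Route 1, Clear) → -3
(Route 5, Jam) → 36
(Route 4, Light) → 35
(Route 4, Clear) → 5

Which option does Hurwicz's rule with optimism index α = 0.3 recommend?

Route 1: 0.3·49 + 0.7·(-19) = 1.4
Route 2: 0.3·18 + 0.7·(-10) = -1.6
Route 3: 0.3·30 + 0.7·12 = 17.4
Route 4: 0.3·35 + 0.7·(-4) = 7.7
Route 5: 0.3·39 + 0.7·18 = 24.3
Highest Hurwicz score = 24.3 → Route 5.

Route 5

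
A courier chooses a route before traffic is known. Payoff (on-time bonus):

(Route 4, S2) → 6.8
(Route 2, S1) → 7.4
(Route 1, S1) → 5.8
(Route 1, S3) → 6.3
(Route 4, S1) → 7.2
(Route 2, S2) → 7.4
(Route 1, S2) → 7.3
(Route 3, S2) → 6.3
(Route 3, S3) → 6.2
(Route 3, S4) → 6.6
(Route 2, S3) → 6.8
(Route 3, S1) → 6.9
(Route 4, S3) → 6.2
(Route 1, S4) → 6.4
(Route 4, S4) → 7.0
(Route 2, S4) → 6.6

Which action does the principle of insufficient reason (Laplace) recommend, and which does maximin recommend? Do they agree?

Row averages: Route 1=6.45, Route 2=7.05, Route 3=6.5, Route 4=6.8
Highest average = 7.05 → Route 2.
Row minima: Route 1=5.8, Route 2=6.6, Route 3=6.2, Route 4=6.2
Best worst-case = 6.6 → Route 2.

laplace → Route 2; maximin → Route 2 (agree)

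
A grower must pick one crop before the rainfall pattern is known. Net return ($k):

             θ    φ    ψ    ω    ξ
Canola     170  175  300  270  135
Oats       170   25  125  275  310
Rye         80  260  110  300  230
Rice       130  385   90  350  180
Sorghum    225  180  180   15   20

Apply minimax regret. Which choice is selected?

Column bests: θ=225, φ=385, ψ=300, ω=350, ξ=310.
Canola regrets: 55, 210, 0, 80, 175 → max 210
Oats regrets: 55, 360, 175, 75, 0 → max 360
Rye regrets: 145, 125, 190, 50, 80 → max 190
Rice regrets: 95, 0, 210, 0, 130 → max 210
Sorghum regrets: 0, 205, 120, 335, 290 → max 335
Smallest max regret = 190 → Rye.

Rye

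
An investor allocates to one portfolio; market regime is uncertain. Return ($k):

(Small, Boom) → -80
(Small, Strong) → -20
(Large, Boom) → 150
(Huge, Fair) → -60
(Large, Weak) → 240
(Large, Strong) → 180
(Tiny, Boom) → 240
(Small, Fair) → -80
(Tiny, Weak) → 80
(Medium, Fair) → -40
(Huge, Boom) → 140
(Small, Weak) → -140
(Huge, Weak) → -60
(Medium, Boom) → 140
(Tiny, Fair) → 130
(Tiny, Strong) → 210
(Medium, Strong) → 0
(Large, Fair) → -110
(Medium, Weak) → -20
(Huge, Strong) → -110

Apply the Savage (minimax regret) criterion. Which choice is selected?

Tiny

Column bests: Weak=240, Fair=130, Strong=210, Boom=240.
Tiny regrets: 160, 0, 0, 0 → max 160
Small regrets: 380, 210, 230, 320 → max 380
Medium regrets: 260, 170, 210, 100 → max 260
Large regrets: 0, 240, 30, 90 → max 240
Huge regrets: 300, 190, 320, 100 → max 320
Smallest max regret = 160 → Tiny.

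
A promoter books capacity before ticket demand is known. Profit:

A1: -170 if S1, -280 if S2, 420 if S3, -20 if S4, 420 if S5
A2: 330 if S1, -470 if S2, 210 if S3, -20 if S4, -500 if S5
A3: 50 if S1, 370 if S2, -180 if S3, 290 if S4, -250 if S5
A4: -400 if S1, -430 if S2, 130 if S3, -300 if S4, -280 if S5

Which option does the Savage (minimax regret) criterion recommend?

Column bests: S1=330, S2=370, S3=420, S4=290, S5=420.
A1 regrets: 500, 650, 0, 310, 0 → max 650
A2 regrets: 0, 840, 210, 310, 920 → max 920
A3 regrets: 280, 0, 600, 0, 670 → max 670
A4 regrets: 730, 800, 290, 590, 700 → max 800
Smallest max regret = 650 → A1.

A1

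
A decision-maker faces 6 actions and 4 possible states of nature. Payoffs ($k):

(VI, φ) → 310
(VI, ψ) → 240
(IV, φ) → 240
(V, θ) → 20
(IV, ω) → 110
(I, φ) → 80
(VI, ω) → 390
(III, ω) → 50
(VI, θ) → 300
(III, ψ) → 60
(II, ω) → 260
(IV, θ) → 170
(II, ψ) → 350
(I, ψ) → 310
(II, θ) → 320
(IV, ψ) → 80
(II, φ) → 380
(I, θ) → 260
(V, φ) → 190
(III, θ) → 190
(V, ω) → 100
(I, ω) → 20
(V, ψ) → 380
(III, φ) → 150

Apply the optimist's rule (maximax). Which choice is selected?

Row maxima: I=310, II=380, III=190, IV=240, V=380, VI=390
Best best-case = 390 → VI.

VI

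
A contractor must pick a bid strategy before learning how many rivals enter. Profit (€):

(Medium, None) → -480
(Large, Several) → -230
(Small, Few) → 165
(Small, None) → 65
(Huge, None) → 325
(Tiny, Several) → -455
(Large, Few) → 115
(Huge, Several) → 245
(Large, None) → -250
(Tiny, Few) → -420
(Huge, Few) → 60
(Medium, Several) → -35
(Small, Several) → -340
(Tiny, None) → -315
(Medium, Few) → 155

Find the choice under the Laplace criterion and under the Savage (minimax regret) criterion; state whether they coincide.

Row averages: Tiny=-1190/3, Small=-110/3, Medium=-120, Large=-365/3, Huge=210
Highest average = 210 → Huge.
Column bests: None=325, Few=165, Several=245.
Tiny regrets: 640, 585, 700 → max 700
Small regrets: 260, 0, 585 → max 585
Medium regrets: 805, 10, 280 → max 805
Large regrets: 575, 50, 475 → max 575
Huge regrets: 0, 105, 0 → max 105
Smallest max regret = 105 → Huge.

laplace → Huge; minimax regret → Huge (agree)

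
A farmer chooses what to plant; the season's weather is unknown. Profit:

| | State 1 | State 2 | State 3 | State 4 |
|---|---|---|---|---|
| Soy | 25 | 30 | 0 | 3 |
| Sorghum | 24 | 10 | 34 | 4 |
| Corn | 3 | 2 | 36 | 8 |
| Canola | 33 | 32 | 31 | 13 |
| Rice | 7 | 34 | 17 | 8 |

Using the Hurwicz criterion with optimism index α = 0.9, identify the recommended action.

Soy: 0.9·30 + 0.1·0 = 27
Sorghum: 0.9·34 + 0.1·4 = 31
Corn: 0.9·36 + 0.1·2 = 32.6
Canola: 0.9·33 + 0.1·13 = 31
Rice: 0.9·34 + 0.1·7 = 31.3
Highest Hurwicz score = 32.6 → Corn.

Corn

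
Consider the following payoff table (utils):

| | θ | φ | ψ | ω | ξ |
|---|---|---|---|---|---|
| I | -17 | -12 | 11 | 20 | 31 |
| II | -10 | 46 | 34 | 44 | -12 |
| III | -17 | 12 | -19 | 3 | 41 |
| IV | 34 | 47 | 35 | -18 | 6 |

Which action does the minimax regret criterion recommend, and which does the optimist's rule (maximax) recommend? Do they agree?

minimax regret → II; maximax → IV (disagree)

Column bests: θ=34, φ=47, ψ=35, ω=44, ξ=41.
I regrets: 51, 59, 24, 24, 10 → max 59
II regrets: 44, 1, 1, 0, 53 → max 53
III regrets: 51, 35, 54, 41, 0 → max 54
IV regrets: 0, 0, 0, 62, 35 → max 62
Smallest max regret = 53 → II.
Row maxima: I=31, II=46, III=41, IV=47
Best best-case = 47 → IV.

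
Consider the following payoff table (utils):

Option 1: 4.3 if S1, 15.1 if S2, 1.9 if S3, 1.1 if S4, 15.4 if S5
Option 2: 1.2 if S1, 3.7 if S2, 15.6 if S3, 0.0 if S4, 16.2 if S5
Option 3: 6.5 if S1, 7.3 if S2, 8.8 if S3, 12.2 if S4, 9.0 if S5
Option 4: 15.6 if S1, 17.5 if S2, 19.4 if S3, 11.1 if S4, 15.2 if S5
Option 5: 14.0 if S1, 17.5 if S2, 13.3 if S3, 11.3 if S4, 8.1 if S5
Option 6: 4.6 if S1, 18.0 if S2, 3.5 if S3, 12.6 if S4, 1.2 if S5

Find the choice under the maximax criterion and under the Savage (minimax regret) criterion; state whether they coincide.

Row maxima: Option 1=15.4, Option 2=16.2, Option 3=12.2, Option 4=19.4, Option 5=17.5, Option 6=18.0
Best best-case = 19.4 → Option 4.
Column bests: S1=15.6, S2=18.0, S3=19.4, S4=12.6, S5=16.2.
Option 1 regrets: 11.3, 2.9, 17.5, 11.5, 0.8 → max 17.5
Option 2 regrets: 14.4, 14.3, 3.8, 12.6, 0.0 → max 14.4
Option 3 regrets: 9.1, 10.7, 10.6, 0.4, 7.2 → max 10.7
Option 4 regrets: 0.0, 0.5, 0.0, 1.5, 1.0 → max 1.5
Option 5 regrets: 1.6, 0.5, 6.1, 1.3, 8.1 → max 8.1
Option 6 regrets: 11.0, 0.0, 15.9, 0.0, 15.0 → max 15.9
Smallest max regret = 1.5 → Option 4.

maximax → Option 4; minimax regret → Option 4 (agree)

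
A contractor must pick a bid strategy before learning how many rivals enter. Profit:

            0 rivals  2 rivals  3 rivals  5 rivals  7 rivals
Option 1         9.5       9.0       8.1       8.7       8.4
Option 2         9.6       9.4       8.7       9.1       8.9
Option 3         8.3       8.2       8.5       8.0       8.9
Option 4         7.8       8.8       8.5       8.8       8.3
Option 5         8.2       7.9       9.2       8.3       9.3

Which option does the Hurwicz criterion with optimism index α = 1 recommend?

Option 1: 1·9.5 + 0·8.1 = 9.5
Option 2: 1·9.6 + 0·8.7 = 9.6
Option 3: 1·8.9 + 0·8.0 = 8.9
Option 4: 1·8.8 + 0·7.8 = 8.8
Option 5: 1·9.3 + 0·7.9 = 9.3
Highest Hurwicz score = 9.6 → Option 2.

Option 2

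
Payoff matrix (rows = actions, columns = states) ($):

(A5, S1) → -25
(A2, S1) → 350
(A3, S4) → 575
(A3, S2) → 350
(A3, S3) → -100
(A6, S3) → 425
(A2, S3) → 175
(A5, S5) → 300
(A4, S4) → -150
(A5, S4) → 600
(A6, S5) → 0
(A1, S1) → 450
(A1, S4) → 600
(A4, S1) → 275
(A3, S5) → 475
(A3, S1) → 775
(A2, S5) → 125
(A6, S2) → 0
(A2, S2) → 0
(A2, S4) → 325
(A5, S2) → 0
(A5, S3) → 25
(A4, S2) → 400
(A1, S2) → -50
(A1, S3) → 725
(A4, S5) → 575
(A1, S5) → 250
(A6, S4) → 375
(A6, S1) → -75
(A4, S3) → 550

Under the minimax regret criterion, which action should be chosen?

A1

Column bests: S1=775, S2=400, S3=725, S4=600, S5=575.
A1 regrets: 325, 450, 0, 0, 325 → max 450
A2 regrets: 425, 400, 550, 275, 450 → max 550
A3 regrets: 0, 50, 825, 25, 100 → max 825
A4 regrets: 500, 0, 175, 750, 0 → max 750
A5 regrets: 800, 400, 700, 0, 275 → max 800
A6 regrets: 850, 400, 300, 225, 575 → max 850
Smallest max regret = 450 → A1.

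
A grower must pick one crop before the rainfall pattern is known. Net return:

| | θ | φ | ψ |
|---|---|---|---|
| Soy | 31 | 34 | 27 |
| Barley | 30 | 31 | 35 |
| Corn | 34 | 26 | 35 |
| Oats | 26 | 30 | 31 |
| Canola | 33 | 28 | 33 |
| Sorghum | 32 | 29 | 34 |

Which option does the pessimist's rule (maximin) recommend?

Row minima: Soy=27, Barley=30, Corn=26, Oats=26, Canola=28, Sorghum=29
Best worst-case = 30 → Barley.

Barley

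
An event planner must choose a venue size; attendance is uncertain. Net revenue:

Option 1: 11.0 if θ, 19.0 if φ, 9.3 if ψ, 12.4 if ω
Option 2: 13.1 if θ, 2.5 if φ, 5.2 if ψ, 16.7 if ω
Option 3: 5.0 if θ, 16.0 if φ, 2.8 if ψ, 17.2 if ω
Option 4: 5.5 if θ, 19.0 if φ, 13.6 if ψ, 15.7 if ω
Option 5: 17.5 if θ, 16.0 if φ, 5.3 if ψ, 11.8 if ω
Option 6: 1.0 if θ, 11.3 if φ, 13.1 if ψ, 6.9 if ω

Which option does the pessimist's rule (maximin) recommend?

Option 1

Row minima: Option 1=9.3, Option 2=2.5, Option 3=2.8, Option 4=5.5, Option 5=5.3, Option 6=1.0
Best worst-case = 9.3 → Option 1.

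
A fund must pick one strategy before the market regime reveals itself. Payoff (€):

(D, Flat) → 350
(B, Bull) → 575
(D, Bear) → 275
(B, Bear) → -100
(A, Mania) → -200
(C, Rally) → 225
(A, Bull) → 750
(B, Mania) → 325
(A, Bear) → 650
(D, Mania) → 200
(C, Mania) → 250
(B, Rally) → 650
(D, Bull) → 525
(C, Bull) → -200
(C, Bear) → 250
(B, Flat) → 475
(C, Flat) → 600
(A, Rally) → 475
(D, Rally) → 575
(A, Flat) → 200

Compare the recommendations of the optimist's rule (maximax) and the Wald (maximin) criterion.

Row maxima: A=750, B=650, C=600, D=575
Best best-case = 750 → A.
Row minima: A=-200, B=-100, C=-200, D=200
Best worst-case = 200 → D.

maximax → A; maximin → D (disagree)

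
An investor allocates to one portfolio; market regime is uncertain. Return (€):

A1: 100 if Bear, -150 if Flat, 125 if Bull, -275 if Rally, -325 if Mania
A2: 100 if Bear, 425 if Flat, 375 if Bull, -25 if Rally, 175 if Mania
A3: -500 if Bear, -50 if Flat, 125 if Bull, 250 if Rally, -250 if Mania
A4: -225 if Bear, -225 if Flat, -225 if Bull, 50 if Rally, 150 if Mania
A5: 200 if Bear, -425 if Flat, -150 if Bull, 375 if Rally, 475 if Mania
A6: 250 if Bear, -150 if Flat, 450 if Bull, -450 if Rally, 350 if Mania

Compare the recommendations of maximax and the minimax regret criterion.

Row maxima: A1=125, A2=425, A3=250, A4=150, A5=475, A6=450
Best best-case = 475 → A5.
Column bests: Bear=250, Flat=425, Bull=450, Rally=375, Mania=475.
A1 regrets: 150, 575, 325, 650, 800 → max 800
A2 regrets: 150, 0, 75, 400, 300 → max 400
A3 regrets: 750, 475, 325, 125, 725 → max 750
A4 regrets: 475, 650, 675, 325, 325 → max 675
A5 regrets: 50, 850, 600, 0, 0 → max 850
A6 regrets: 0, 575, 0, 825, 125 → max 825
Smallest max regret = 400 → A2.

maximax → A5; minimax regret → A2 (disagree)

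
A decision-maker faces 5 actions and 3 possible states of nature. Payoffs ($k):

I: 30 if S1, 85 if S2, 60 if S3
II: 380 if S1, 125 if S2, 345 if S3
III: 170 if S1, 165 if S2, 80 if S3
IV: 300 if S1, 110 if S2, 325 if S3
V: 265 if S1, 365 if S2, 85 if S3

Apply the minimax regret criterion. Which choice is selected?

Column bests: S1=380, S2=365, S3=345.
I regrets: 350, 280, 285 → max 350
II regrets: 0, 240, 0 → max 240
III regrets: 210, 200, 265 → max 265
IV regrets: 80, 255, 20 → max 255
V regrets: 115, 0, 260 → max 260
Smallest max regret = 240 → II.

II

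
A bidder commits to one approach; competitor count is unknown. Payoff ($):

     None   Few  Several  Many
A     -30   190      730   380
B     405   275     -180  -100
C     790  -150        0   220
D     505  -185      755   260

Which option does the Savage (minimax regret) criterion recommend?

D

Column bests: None=790, Few=275, Several=755, Many=380.
A regrets: 820, 85, 25, 0 → max 820
B regrets: 385, 0, 935, 480 → max 935
C regrets: 0, 425, 755, 160 → max 755
D regrets: 285, 460, 0, 120 → max 460
Smallest max regret = 460 → D.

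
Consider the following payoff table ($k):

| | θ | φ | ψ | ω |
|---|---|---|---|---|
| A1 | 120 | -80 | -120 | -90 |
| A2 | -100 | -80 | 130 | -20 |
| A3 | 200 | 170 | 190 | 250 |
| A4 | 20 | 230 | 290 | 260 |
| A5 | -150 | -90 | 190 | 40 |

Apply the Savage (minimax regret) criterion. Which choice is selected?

Column bests: θ=200, φ=230, ψ=290, ω=260.
A1 regrets: 80, 310, 410, 350 → max 410
A2 regrets: 300, 310, 160, 280 → max 310
A3 regrets: 0, 60, 100, 10 → max 100
A4 regrets: 180, 0, 0, 0 → max 180
A5 regrets: 350, 320, 100, 220 → max 350
Smallest max regret = 100 → A3.

A3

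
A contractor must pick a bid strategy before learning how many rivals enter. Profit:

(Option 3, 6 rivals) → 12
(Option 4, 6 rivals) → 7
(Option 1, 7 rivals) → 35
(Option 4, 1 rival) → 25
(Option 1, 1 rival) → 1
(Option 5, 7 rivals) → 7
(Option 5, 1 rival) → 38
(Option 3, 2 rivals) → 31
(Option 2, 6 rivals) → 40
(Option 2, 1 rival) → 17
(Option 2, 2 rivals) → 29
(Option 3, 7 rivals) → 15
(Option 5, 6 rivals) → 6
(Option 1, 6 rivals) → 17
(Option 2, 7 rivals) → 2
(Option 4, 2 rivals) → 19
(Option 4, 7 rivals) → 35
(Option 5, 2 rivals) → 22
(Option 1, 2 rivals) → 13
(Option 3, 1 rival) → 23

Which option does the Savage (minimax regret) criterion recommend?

Column bests: 1 rival=38, 2 rivals=31, 6 rivals=40, 7 rivals=35.
Option 1 regrets: 37, 18, 23, 0 → max 37
Option 2 regrets: 21, 2, 0, 33 → max 33
Option 3 regrets: 15, 0, 28, 20 → max 28
Option 4 regrets: 13, 12, 33, 0 → max 33
Option 5 regrets: 0, 9, 34, 28 → max 34
Smallest max regret = 28 → Option 3.

Option 3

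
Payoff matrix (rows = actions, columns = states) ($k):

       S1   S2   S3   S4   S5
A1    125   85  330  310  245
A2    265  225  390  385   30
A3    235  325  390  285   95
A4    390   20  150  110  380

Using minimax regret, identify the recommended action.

Column bests: S1=390, S2=325, S3=390, S4=385, S5=380.
A1 regrets: 265, 240, 60, 75, 135 → max 265
A2 regrets: 125, 100, 0, 0, 350 → max 350
A3 regrets: 155, 0, 0, 100, 285 → max 285
A4 regrets: 0, 305, 240, 275, 0 → max 305
Smallest max regret = 265 → A1.

A1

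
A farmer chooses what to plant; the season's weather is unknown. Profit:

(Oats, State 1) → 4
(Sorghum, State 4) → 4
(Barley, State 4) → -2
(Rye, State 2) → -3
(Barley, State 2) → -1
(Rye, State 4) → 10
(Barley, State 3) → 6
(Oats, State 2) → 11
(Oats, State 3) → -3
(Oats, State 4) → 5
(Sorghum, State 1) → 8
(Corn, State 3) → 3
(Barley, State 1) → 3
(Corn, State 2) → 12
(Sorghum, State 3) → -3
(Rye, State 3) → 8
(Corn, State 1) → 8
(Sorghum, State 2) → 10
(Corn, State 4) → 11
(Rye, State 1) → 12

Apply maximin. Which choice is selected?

Row minima: Rye=-3, Corn=3, Oats=-3, Sorghum=-3, Barley=-2
Best worst-case = 3 → Corn.

Corn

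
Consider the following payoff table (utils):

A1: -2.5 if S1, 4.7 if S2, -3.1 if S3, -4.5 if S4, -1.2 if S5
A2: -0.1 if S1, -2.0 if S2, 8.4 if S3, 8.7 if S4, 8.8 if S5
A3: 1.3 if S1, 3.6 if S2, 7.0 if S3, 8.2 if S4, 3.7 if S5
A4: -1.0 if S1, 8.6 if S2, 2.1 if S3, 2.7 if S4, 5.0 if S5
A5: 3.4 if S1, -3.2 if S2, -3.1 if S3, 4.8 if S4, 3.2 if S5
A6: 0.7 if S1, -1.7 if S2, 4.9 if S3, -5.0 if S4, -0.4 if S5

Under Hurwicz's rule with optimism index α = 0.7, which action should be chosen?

A1: 0.7·4.7 + 0.3·(-4.5) = 1.94
A2: 0.7·8.8 + 0.3·(-2.0) = 5.56
A3: 0.7·8.2 + 0.3·1.3 = 6.13
A4: 0.7·8.6 + 0.3·(-1.0) = 5.72
A5: 0.7·4.8 + 0.3·(-3.2) = 2.4
A6: 0.7·4.9 + 0.3·(-5.0) = 1.93
Highest Hurwicz score = 6.13 → A3.

A3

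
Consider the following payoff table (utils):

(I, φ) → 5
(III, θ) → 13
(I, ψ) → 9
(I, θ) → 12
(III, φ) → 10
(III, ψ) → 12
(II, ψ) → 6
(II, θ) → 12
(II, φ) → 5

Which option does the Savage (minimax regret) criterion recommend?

Column bests: θ=13, φ=10, ψ=12.
I regrets: 1, 5, 3 → max 5
II regrets: 1, 5, 6 → max 6
III regrets: 0, 0, 0 → max 0
Smallest max regret = 0 → III.

III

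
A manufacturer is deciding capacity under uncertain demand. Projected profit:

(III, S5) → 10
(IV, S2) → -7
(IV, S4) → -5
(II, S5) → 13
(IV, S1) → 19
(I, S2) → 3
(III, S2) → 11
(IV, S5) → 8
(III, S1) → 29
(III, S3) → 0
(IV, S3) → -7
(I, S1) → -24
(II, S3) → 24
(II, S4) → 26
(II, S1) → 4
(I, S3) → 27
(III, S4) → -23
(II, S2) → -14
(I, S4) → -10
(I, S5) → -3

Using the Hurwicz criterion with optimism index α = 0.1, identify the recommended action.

I: 0.1·27 + 0.9·(-24) = -18.9
II: 0.1·26 + 0.9·(-14) = -10
III: 0.1·29 + 0.9·(-23) = -17.8
IV: 0.1·19 + 0.9·(-7) = -4.4
Highest Hurwicz score = -4.4 → IV.

IV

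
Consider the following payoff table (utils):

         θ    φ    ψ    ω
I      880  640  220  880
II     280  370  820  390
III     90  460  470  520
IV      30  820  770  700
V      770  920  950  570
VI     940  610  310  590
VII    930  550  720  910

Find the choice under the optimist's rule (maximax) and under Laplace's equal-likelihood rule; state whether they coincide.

maximax → V; laplace → V (agree)

Row maxima: I=880, II=820, III=520, IV=820, V=950, VI=940, VII=930
Best best-case = 950 → V.
Row averages: I=655, II=465, III=385, IV=580, V=802.5, VI=612.5, VII=777.5
Highest average = 802.5 → V.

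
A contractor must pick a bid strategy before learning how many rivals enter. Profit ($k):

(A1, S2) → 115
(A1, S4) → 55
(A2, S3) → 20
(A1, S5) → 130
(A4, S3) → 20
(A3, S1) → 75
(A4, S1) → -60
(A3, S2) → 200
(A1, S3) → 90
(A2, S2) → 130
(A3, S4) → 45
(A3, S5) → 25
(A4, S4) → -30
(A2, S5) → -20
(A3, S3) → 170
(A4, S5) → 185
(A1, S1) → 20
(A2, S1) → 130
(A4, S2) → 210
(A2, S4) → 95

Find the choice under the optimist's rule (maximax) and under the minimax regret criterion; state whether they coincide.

maximax → A4; minimax regret → A1 (disagree)

Row maxima: A1=130, A2=130, A3=200, A4=210
Best best-case = 210 → A4.
Column bests: S1=130, S2=210, S3=170, S4=95, S5=185.
A1 regrets: 110, 95, 80, 40, 55 → max 110
A2 regrets: 0, 80, 150, 0, 205 → max 205
A3 regrets: 55, 10, 0, 50, 160 → max 160
A4 regrets: 190, 0, 150, 125, 0 → max 190
Smallest max regret = 110 → A1.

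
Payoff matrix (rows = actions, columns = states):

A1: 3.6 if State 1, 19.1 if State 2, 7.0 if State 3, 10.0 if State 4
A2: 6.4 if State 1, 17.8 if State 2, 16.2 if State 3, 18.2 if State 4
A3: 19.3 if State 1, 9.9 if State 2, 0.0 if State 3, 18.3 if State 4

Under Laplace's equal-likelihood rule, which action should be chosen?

Row averages: A1=9.925, A2=14.65, A3=11.875
Highest average = 14.65 → A2.

A2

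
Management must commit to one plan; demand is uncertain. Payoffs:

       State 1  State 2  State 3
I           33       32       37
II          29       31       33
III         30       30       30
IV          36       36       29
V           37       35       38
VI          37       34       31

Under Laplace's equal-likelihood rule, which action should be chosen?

V

Row averages: I=34, II=31, III=30, IV=101/3, V=110/3, VI=34
Highest average = 110/3 → V.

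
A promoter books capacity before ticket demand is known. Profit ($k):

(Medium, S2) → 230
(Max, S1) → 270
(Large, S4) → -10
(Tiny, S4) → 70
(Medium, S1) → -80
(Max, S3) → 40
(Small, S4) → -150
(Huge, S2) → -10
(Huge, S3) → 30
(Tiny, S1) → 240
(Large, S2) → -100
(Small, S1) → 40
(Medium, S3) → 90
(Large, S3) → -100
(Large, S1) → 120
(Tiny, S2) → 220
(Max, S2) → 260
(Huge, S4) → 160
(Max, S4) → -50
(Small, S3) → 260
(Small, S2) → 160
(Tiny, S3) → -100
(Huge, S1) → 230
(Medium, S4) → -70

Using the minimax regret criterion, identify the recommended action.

Max

Column bests: S1=270, S2=260, S3=260, S4=160.
Tiny regrets: 30, 40, 360, 90 → max 360
Small regrets: 230, 100, 0, 310 → max 310
Medium regrets: 350, 30, 170, 230 → max 350
Large regrets: 150, 360, 360, 170 → max 360
Huge regrets: 40, 270, 230, 0 → max 270
Max regrets: 0, 0, 220, 210 → max 220
Smallest max regret = 220 → Max.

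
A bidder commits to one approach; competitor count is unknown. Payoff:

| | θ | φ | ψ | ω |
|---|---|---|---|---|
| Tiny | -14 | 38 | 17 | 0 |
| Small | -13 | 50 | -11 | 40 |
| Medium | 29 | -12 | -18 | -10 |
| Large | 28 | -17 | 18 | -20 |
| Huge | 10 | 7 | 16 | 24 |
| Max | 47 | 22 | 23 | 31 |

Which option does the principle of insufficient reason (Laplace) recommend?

Row averages: Tiny=10.25, Small=16.5, Medium=-2.75, Large=2.25, Huge=14.25, Max=30.75
Highest average = 30.75 → Max.

Max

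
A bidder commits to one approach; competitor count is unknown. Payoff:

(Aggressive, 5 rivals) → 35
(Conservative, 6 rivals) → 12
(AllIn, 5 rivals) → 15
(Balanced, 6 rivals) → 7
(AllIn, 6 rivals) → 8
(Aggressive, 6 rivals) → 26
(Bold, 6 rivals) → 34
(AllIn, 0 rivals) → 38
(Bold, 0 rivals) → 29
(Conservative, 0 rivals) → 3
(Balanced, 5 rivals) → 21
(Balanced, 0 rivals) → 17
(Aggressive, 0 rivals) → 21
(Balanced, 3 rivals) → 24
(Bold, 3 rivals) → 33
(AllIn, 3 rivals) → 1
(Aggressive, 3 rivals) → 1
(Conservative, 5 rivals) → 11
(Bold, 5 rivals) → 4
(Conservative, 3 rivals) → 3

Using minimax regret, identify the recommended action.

Column bests: 0 rivals=38, 3 rivals=33, 5 rivals=35, 6 rivals=34.
Conservative regrets: 35, 30, 24, 22 → max 35
Balanced regrets: 21, 9, 14, 27 → max 27
Aggressive regrets: 17, 32, 0, 8 → max 32
Bold regrets: 9, 0, 31, 0 → max 31
AllIn regrets: 0, 32, 20, 26 → max 32
Smallest max regret = 27 → Balanced.

Balanced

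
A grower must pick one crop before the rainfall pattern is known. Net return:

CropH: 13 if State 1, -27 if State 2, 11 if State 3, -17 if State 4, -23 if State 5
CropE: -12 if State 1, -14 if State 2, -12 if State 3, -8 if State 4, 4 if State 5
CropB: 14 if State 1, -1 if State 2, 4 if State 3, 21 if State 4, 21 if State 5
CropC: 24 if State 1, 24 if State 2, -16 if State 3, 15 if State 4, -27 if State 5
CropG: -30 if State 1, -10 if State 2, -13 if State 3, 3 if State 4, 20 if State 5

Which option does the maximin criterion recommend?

CropB

Row minima: CropH=-27, CropE=-14, CropB=-1, CropC=-27, CropG=-30
Best worst-case = -1 → CropB.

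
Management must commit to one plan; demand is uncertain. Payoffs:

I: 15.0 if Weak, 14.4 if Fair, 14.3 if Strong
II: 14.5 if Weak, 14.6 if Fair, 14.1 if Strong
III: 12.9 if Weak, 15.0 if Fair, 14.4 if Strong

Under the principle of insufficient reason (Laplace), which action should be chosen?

I

Row averages: I=437/30, II=14.4, III=14.1
Highest average = 437/30 → I.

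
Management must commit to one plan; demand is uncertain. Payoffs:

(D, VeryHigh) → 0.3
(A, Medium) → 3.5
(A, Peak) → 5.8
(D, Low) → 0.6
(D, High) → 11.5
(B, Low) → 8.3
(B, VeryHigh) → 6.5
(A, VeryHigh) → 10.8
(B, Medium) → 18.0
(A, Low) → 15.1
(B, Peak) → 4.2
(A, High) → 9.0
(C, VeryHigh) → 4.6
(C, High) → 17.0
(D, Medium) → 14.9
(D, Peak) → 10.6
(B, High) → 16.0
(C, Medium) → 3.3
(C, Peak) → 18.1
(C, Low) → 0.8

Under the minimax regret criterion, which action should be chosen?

B

Column bests: Low=15.1, Medium=18.0, High=17.0, VeryHigh=10.8, Peak=18.1.
A regrets: 0.0, 14.5, 8.0, 0.0, 12.3 → max 14.5
B regrets: 6.8, 0.0, 1.0, 4.3, 13.9 → max 13.9
C regrets: 14.3, 14.7, 0.0, 6.2, 0.0 → max 14.7
D regrets: 14.5, 3.1, 5.5, 10.5, 7.5 → max 14.5
Smallest max regret = 13.9 → B.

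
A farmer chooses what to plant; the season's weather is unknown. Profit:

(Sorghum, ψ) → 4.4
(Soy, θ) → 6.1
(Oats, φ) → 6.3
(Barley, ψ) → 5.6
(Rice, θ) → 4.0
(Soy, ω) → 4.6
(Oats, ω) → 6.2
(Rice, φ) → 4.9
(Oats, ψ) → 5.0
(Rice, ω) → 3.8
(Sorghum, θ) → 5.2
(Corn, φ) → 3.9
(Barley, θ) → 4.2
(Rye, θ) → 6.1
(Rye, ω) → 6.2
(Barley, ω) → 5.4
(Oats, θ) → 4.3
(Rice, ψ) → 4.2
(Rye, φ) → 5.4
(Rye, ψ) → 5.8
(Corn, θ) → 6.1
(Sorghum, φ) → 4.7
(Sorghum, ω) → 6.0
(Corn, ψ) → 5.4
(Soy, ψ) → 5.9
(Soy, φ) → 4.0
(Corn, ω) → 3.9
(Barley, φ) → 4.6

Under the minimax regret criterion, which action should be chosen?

Column bests: θ=6.1, φ=6.3, ψ=5.9, ω=6.2.
Soy regrets: 0.0, 2.3, 0.0, 1.6 → max 2.3
Rye regrets: 0.0, 0.9, 0.1, 0.0 → max 0.9
Rice regrets: 2.1, 1.4, 1.7, 2.4 → max 2.4
Sorghum regrets: 0.9, 1.6, 1.5, 0.2 → max 1.6
Oats regrets: 1.8, 0.0, 0.9, 0.0 → max 1.8
Corn regrets: 0.0, 2.4, 0.5, 2.3 → max 2.4
Barley regrets: 1.9, 1.7, 0.3, 0.8 → max 1.9
Smallest max regret = 0.9 → Rye.

Rye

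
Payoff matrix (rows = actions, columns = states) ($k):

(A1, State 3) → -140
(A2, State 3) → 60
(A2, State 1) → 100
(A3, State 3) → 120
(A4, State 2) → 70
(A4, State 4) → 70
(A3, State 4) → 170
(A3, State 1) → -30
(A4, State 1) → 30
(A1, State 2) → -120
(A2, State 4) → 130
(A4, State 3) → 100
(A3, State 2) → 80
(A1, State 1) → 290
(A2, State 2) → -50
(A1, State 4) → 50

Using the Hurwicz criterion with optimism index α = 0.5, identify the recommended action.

A1: 0.5·290 + 0.5·(-140) = 75
A2: 0.5·130 + 0.5·(-50) = 40
A3: 0.5·170 + 0.5·(-30) = 70
A4: 0.5·100 + 0.5·30 = 65
Highest Hurwicz score = 75 → A1.

A1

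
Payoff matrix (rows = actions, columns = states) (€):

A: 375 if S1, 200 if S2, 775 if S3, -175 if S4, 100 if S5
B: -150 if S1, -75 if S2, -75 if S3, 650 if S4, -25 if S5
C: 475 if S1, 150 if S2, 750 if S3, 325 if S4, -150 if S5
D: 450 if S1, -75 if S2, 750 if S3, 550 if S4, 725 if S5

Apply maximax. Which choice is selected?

Row maxima: A=775, B=650, C=750, D=750
Best best-case = 775 → A.

A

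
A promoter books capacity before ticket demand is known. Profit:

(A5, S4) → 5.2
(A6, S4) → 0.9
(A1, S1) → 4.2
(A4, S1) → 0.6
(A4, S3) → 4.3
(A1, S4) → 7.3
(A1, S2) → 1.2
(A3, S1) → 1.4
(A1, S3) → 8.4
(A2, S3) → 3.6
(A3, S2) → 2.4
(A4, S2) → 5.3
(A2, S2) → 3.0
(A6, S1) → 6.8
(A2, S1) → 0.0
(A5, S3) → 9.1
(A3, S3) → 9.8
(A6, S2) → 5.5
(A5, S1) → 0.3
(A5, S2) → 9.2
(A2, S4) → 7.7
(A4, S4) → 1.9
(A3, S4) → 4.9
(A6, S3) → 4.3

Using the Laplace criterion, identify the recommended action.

A5

Row averages: A1=5.275, A2=3.575, A3=4.625, A4=3.025, A5=5.95, A6=4.375
Highest average = 5.95 → A5.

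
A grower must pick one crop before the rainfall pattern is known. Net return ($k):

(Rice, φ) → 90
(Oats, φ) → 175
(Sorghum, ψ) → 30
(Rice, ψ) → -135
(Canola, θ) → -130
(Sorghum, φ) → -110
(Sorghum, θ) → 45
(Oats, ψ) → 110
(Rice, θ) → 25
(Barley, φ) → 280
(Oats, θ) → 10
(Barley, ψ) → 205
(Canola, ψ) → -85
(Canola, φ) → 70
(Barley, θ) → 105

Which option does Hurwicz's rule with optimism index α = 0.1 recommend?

Rice: 0.1·90 + 0.9·(-135) = -112.5
Sorghum: 0.1·45 + 0.9·(-110) = -94.5
Canola: 0.1·70 + 0.9·(-130) = -110
Oats: 0.1·175 + 0.9·10 = 26.5
Barley: 0.1·280 + 0.9·105 = 122.5
Highest Hurwicz score = 122.5 → Barley.

Barley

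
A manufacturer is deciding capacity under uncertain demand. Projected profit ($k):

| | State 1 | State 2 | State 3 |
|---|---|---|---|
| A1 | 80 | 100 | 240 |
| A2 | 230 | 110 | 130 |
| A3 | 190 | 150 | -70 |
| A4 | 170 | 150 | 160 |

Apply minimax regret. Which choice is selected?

Column bests: State 1=230, State 2=150, State 3=240.
A1 regrets: 150, 50, 0 → max 150
A2 regrets: 0, 40, 110 → max 110
A3 regrets: 40, 0, 310 → max 310
A4 regrets: 60, 0, 80 → max 80
Smallest max regret = 80 → A4.

A4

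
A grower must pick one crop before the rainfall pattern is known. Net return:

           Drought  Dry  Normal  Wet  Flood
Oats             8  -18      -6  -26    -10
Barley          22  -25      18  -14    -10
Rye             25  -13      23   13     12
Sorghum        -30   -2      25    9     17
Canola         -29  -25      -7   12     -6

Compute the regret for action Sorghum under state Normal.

0

Best payoff under Normal is 25.
Regret = 25 − 25 = 0.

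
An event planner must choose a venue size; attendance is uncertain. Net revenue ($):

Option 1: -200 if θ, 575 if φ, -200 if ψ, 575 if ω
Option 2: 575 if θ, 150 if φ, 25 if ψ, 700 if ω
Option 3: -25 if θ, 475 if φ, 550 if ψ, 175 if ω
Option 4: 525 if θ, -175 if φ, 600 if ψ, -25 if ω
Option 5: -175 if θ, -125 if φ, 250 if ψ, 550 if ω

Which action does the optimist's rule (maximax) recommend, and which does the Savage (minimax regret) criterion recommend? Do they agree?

Row maxima: Option 1=575, Option 2=700, Option 3=550, Option 4=600, Option 5=550
Best best-case = 700 → Option 2.
Column bests: θ=575, φ=575, ψ=600, ω=700.
Option 1 regrets: 775, 0, 800, 125 → max 800
Option 2 regrets: 0, 425, 575, 0 → max 575
Option 3 regrets: 600, 100, 50, 525 → max 600
Option 4 regrets: 50, 750, 0, 725 → max 750
Option 5 regrets: 750, 700, 350, 150 → max 750
Smallest max regret = 575 → Option 2.

maximax → Option 2; minimax regret → Option 2 (agree)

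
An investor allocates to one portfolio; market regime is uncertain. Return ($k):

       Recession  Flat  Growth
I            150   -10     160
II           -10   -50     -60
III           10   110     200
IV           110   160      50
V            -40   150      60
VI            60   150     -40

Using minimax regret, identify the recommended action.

III

Column bests: Recession=150, Flat=160, Growth=200.
I regrets: 0, 170, 40 → max 170
II regrets: 160, 210, 260 → max 260
III regrets: 140, 50, 0 → max 140
IV regrets: 40, 0, 150 → max 150
V regrets: 190, 10, 140 → max 190
VI regrets: 90, 10, 240 → max 240
Smallest max regret = 140 → III.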